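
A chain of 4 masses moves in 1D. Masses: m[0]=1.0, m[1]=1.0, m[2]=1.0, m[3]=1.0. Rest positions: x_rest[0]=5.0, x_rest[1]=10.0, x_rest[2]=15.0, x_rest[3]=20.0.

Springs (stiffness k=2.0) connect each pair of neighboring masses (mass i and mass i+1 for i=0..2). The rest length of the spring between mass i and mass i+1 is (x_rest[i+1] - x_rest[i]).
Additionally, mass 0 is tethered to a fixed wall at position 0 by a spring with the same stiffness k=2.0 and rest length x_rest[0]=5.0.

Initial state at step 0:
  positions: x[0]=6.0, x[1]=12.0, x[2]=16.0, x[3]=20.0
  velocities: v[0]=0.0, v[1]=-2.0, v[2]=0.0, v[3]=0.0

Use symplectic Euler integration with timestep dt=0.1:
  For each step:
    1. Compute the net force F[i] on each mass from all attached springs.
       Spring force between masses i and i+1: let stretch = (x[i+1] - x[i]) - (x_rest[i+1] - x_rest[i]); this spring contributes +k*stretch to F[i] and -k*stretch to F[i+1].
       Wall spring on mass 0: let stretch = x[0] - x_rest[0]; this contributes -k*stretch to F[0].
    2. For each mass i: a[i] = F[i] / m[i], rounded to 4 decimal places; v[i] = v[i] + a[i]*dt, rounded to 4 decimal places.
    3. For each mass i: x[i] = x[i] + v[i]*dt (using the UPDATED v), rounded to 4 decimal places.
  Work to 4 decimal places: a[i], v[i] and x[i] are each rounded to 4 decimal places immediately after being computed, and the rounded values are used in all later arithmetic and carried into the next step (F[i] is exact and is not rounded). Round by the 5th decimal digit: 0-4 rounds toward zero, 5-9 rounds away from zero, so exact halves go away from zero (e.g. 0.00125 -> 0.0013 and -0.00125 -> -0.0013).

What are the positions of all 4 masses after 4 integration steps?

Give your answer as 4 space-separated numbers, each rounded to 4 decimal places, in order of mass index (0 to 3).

Step 0: x=[6.0000 12.0000 16.0000 20.0000] v=[0.0000 -2.0000 0.0000 0.0000]
Step 1: x=[6.0000 11.7600 16.0000 20.0200] v=[0.0000 -2.4000 0.0000 0.2000]
Step 2: x=[5.9952 11.4896 15.9956 20.0596] v=[-0.0480 -2.7040 -0.0440 0.3960]
Step 3: x=[5.9804 11.1994 15.9824 20.1179] v=[-0.1482 -2.9017 -0.1324 0.5832]
Step 4: x=[5.9504 10.9005 15.9562 20.1935] v=[-0.3005 -2.9889 -0.2619 0.7561]

Answer: 5.9504 10.9005 15.9562 20.1935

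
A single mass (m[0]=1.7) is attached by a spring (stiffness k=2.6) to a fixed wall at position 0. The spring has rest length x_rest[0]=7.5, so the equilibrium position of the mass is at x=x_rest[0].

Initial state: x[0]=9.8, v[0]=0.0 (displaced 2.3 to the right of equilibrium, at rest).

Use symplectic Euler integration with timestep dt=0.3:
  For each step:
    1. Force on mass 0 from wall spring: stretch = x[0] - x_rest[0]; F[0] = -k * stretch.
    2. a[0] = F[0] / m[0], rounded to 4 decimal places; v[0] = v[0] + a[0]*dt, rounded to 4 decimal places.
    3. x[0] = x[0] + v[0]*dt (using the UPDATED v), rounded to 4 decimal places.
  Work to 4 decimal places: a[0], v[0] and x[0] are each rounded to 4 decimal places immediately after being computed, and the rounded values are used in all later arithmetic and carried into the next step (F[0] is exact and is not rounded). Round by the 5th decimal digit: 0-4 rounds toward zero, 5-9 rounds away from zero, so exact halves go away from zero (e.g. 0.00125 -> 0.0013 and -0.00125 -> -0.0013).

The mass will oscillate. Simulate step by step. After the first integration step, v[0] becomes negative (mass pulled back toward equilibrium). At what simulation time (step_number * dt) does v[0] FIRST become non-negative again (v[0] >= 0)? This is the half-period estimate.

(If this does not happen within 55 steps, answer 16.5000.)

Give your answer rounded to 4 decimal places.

Step 0: x=[9.8000] v=[0.0000]
Step 1: x=[9.4834] v=[-1.0553]
Step 2: x=[8.8938] v=[-1.9653]
Step 3: x=[8.1124] v=[-2.6048]
Step 4: x=[7.2467] v=[-2.8858]
Step 5: x=[6.4158] v=[-2.7696]
Step 6: x=[5.7342] v=[-2.2721]
Step 7: x=[5.2956] v=[-1.4619]
Step 8: x=[5.1605] v=[-0.4505]
Step 9: x=[5.3474] v=[0.6229]
First v>=0 after going negative at step 9, time=2.7000

Answer: 2.7000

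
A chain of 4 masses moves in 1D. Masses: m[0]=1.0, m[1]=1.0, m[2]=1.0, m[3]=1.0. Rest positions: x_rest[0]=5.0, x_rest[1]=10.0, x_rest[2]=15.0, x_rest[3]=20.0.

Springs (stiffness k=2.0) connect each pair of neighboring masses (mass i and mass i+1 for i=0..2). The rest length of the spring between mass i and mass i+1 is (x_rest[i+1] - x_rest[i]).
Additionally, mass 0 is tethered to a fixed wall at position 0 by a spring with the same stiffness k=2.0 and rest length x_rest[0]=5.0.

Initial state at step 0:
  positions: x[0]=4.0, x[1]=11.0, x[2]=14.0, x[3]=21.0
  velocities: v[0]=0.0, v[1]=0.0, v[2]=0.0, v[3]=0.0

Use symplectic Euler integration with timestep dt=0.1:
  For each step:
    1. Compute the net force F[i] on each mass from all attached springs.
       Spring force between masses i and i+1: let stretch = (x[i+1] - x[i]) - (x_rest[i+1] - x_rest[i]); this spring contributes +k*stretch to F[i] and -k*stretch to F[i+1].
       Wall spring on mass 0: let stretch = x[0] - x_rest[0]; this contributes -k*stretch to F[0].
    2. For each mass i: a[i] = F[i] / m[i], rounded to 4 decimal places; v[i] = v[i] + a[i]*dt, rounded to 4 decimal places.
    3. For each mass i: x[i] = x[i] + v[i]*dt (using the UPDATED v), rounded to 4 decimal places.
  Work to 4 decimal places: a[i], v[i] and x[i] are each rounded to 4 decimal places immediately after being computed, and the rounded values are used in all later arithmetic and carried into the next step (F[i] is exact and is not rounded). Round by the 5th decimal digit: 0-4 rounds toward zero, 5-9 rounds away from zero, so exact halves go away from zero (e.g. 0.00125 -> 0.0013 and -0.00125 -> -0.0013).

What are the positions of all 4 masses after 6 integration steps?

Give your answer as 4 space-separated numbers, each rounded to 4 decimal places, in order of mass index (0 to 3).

Answer: 5.0027 9.7051 15.3197 20.3150

Derivation:
Step 0: x=[4.0000 11.0000 14.0000 21.0000] v=[0.0000 0.0000 0.0000 0.0000]
Step 1: x=[4.0600 10.9200 14.0800 20.9600] v=[0.6000 -0.8000 0.8000 -0.4000]
Step 2: x=[4.1760 10.7660 14.2344 20.8824] v=[1.1600 -1.5400 1.5440 -0.7760]
Step 3: x=[4.3403 10.5496 14.4524 20.7718] v=[1.6428 -2.1643 2.1799 -1.1056]
Step 4: x=[4.5420 10.2870 14.7187 20.6349] v=[2.0166 -2.6256 2.6632 -1.3695]
Step 5: x=[4.7677 9.9982 15.0147 20.4796] v=[2.2572 -2.8883 2.9601 -1.5527]
Step 6: x=[5.0027 9.7051 15.3197 20.3150] v=[2.3498 -2.9311 3.0498 -1.6457]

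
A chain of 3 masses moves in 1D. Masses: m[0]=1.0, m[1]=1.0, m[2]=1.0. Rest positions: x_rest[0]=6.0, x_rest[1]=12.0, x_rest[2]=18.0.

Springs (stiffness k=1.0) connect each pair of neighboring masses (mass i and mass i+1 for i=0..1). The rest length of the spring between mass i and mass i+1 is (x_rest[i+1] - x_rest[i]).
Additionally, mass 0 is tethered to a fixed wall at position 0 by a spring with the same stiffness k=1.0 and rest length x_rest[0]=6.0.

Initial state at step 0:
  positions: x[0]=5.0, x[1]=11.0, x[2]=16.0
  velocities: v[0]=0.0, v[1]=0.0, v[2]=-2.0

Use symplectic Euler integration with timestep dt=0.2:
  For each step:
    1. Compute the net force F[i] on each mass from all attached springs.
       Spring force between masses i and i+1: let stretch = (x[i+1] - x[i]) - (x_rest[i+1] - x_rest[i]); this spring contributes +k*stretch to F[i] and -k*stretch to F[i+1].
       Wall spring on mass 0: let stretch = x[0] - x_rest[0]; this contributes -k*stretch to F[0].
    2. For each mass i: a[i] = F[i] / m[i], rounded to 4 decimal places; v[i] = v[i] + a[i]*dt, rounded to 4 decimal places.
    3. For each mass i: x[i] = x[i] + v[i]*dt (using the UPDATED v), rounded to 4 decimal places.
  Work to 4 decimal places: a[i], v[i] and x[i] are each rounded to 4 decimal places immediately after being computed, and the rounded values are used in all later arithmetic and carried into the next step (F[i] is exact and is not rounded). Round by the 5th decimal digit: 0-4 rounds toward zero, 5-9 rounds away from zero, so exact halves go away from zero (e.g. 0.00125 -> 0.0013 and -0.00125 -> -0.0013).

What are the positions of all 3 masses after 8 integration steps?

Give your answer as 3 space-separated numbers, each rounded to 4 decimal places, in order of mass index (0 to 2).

Step 0: x=[5.0000 11.0000 16.0000] v=[0.0000 0.0000 -2.0000]
Step 1: x=[5.0400 10.9600 15.6400] v=[0.2000 -0.2000 -1.8000]
Step 2: x=[5.1152 10.8704 15.3328] v=[0.3760 -0.4480 -1.5360]
Step 3: x=[5.2160 10.7291 15.0871] v=[0.5040 -0.7066 -1.2285]
Step 4: x=[5.3287 10.5416 14.9071] v=[0.5634 -0.9376 -0.9001]
Step 5: x=[5.4367 10.3202 14.7925] v=[0.5402 -1.1071 -0.5732]
Step 6: x=[5.5226 10.0823 14.7390] v=[0.4296 -1.1893 -0.2677]
Step 7: x=[5.5700 9.8483 14.7392] v=[0.2370 -1.1699 0.0010]
Step 8: x=[5.5657 9.6388 14.7838] v=[-0.0213 -1.0474 0.2228]

Answer: 5.5657 9.6388 14.7838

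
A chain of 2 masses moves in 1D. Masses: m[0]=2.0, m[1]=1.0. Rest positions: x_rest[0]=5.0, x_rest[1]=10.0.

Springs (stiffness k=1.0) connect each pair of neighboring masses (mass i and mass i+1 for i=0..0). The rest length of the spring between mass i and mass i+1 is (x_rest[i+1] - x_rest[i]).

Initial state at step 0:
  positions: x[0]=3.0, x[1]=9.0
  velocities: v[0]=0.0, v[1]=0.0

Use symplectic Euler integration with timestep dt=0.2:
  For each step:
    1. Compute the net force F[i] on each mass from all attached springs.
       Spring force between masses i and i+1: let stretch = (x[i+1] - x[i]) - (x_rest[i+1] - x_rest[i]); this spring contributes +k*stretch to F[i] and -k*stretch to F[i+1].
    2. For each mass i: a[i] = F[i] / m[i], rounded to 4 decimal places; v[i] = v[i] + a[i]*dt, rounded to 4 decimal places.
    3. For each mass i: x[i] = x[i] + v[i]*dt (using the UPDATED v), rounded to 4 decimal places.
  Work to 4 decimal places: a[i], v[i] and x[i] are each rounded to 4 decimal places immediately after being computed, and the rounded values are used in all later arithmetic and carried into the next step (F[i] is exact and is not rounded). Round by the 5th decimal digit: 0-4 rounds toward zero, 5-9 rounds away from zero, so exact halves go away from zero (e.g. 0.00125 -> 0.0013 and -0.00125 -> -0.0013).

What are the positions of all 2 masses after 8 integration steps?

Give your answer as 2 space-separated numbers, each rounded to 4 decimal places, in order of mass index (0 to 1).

Step 0: x=[3.0000 9.0000] v=[0.0000 0.0000]
Step 1: x=[3.0200 8.9600] v=[0.1000 -0.2000]
Step 2: x=[3.0588 8.8824] v=[0.1940 -0.3880]
Step 3: x=[3.1141 8.7719] v=[0.2764 -0.5527]
Step 4: x=[3.1825 8.6350] v=[0.3422 -0.6843]
Step 5: x=[3.2600 8.4800] v=[0.3875 -0.7748]
Step 6: x=[3.3419 8.3162] v=[0.4095 -0.8188]
Step 7: x=[3.4233 8.1535] v=[0.4069 -0.8137]
Step 8: x=[3.4993 8.0016] v=[0.3799 -0.7597]

Answer: 3.4993 8.0016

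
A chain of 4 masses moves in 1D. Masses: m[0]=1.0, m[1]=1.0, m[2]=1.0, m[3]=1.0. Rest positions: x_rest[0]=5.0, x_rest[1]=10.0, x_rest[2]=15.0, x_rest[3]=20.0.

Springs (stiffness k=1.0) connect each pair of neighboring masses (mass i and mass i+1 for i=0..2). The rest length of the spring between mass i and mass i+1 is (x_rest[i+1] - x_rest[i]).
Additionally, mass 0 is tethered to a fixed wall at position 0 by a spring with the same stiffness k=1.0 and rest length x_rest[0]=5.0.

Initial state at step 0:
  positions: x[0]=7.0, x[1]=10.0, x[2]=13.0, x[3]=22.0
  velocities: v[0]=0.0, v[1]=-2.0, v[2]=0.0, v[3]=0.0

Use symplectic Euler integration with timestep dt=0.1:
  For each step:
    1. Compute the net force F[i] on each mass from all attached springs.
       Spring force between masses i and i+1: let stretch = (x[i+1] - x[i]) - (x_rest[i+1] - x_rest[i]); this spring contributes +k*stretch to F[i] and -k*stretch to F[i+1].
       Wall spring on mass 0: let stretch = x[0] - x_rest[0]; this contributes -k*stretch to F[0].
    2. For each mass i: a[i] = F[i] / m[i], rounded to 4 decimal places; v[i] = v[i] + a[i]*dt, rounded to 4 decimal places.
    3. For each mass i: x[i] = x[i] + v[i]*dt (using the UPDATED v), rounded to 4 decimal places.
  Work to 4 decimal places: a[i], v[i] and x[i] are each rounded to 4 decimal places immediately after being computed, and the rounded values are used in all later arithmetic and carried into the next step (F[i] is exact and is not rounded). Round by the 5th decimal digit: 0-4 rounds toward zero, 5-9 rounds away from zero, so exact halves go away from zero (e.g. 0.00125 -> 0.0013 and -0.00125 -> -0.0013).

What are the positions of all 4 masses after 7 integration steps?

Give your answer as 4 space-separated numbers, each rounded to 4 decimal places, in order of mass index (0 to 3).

Step 0: x=[7.0000 10.0000 13.0000 22.0000] v=[0.0000 -2.0000 0.0000 0.0000]
Step 1: x=[6.9600 9.8000 13.0600 21.9600] v=[-0.4000 -2.0000 0.6000 -0.4000]
Step 2: x=[6.8788 9.6042 13.1764 21.8810] v=[-0.8120 -1.9580 1.1640 -0.7900]
Step 3: x=[6.7561 9.4169 13.3441 21.7650] v=[-1.2273 -1.8733 1.6772 -1.1605]
Step 4: x=[6.5924 9.2422 13.5568 21.6147] v=[-1.6368 -1.7467 2.1266 -1.5026]
Step 5: x=[6.3893 9.0842 13.8069 21.4339] v=[-2.0311 -1.5802 2.5009 -1.8084]
Step 6: x=[6.1493 8.9465 14.0860 21.2268] v=[-2.4005 -1.3774 2.7913 -2.0711]
Step 7: x=[5.8757 8.8322 14.3851 20.9983] v=[-2.7357 -1.1432 2.9914 -2.2852]

Answer: 5.8757 8.8322 14.3851 20.9983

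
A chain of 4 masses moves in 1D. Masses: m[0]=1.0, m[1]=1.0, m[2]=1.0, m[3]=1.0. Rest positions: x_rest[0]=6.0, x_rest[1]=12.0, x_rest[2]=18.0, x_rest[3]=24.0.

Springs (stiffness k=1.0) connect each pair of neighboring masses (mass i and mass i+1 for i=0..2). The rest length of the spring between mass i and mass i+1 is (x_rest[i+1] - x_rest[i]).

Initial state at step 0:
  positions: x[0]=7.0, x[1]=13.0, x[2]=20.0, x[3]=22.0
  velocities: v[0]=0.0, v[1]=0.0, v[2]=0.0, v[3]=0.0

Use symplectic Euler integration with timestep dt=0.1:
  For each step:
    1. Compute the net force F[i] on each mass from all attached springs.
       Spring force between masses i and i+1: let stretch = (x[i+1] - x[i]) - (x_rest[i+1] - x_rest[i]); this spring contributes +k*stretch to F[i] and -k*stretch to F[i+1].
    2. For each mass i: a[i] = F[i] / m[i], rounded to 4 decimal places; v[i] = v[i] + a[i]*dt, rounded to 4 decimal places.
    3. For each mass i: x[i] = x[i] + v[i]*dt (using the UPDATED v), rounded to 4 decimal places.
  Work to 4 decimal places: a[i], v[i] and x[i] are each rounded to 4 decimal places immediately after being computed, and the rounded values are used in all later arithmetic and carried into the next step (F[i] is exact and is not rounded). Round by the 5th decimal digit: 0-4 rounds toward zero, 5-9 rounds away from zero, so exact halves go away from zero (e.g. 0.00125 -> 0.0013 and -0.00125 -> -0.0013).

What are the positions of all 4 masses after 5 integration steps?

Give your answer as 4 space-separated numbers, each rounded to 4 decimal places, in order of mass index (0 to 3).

Answer: 7.0033 13.1263 19.3012 22.5691

Derivation:
Step 0: x=[7.0000 13.0000 20.0000 22.0000] v=[0.0000 0.0000 0.0000 0.0000]
Step 1: x=[7.0000 13.0100 19.9500 22.0400] v=[0.0000 0.1000 -0.5000 0.4000]
Step 2: x=[7.0001 13.0293 19.8515 22.1191] v=[0.0010 0.1930 -0.9850 0.7910]
Step 3: x=[7.0005 13.0565 19.7075 22.2355] v=[0.0039 0.2723 -1.4405 1.1642]
Step 4: x=[7.0015 13.0897 19.5222 22.3866] v=[0.0095 0.3318 -1.8528 1.5114]
Step 5: x=[7.0033 13.1263 19.3012 22.5691] v=[0.0183 0.3662 -2.2096 1.8250]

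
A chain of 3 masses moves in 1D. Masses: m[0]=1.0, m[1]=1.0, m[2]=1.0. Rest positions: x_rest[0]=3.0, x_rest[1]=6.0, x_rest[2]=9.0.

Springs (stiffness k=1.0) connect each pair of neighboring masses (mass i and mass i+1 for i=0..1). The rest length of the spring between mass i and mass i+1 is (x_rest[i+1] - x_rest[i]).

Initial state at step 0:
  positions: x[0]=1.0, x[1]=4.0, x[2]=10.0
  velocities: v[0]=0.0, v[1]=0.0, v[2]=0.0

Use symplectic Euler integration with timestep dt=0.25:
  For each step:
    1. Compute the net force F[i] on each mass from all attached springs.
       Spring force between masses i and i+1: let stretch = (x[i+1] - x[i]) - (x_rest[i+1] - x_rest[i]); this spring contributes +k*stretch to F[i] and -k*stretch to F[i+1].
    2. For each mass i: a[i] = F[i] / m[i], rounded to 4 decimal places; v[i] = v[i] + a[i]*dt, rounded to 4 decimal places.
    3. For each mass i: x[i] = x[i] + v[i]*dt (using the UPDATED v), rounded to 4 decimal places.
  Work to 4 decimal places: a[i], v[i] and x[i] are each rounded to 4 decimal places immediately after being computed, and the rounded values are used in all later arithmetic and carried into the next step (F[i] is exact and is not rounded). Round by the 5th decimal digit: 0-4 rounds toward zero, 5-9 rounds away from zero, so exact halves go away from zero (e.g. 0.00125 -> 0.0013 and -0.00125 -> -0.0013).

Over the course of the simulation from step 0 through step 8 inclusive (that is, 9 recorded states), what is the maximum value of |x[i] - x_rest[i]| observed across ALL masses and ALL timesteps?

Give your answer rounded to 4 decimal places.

Step 0: x=[1.0000 4.0000 10.0000] v=[0.0000 0.0000 0.0000]
Step 1: x=[1.0000 4.1875 9.8125] v=[0.0000 0.7500 -0.7500]
Step 2: x=[1.0117 4.5274 9.4609] v=[0.0469 1.3594 -1.4063]
Step 3: x=[1.0557 4.9559 8.9885] v=[0.1758 1.7139 -1.8897]
Step 4: x=[1.1559 5.3927 8.4515] v=[0.4009 1.7470 -2.1479]
Step 5: x=[1.3334 5.7558 7.9109] v=[0.7101 1.4525 -2.1626]
Step 6: x=[1.5998 5.9772 7.4231] v=[1.0657 0.8857 -1.9514]
Step 7: x=[1.9523 6.0154 7.0324] v=[1.4101 0.1528 -1.5629]
Step 8: x=[2.3713 5.8632 6.7656] v=[1.6759 -0.6087 -1.0672]
Max displacement = 2.2344

Answer: 2.2344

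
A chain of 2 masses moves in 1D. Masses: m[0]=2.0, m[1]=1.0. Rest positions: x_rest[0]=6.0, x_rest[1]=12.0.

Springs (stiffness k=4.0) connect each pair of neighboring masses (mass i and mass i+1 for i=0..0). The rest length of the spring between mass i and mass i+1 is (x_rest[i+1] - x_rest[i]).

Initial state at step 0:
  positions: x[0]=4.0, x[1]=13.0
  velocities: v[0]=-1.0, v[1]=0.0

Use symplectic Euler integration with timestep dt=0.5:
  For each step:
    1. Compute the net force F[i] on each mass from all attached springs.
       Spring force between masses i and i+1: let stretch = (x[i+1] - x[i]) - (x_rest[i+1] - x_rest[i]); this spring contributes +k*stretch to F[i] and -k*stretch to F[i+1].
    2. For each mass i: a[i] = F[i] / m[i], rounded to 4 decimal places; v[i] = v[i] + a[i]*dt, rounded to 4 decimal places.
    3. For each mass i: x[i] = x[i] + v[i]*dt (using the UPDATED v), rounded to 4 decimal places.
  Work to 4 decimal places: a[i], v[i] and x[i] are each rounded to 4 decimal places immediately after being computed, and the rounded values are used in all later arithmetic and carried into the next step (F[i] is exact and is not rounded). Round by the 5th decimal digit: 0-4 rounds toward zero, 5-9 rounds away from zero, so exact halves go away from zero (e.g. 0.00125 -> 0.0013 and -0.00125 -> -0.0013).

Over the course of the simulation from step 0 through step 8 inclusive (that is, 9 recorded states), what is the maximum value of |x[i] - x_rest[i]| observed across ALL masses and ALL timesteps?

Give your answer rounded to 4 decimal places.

Answer: 5.5312

Derivation:
Step 0: x=[4.0000 13.0000] v=[-1.0000 0.0000]
Step 1: x=[5.0000 10.0000] v=[2.0000 -6.0000]
Step 2: x=[5.5000 8.0000] v=[1.0000 -4.0000]
Step 3: x=[4.2500 9.5000] v=[-2.5000 3.0000]
Step 4: x=[2.6250 11.7500] v=[-3.2500 4.5000]
Step 5: x=[2.5625 10.8750] v=[-0.1250 -1.7500]
Step 6: x=[3.6563 7.6875] v=[2.1875 -6.3750]
Step 7: x=[3.7657 6.4688] v=[0.2187 -2.4374]
Step 8: x=[2.2266 8.5470] v=[-3.0782 4.1564]
Max displacement = 5.5312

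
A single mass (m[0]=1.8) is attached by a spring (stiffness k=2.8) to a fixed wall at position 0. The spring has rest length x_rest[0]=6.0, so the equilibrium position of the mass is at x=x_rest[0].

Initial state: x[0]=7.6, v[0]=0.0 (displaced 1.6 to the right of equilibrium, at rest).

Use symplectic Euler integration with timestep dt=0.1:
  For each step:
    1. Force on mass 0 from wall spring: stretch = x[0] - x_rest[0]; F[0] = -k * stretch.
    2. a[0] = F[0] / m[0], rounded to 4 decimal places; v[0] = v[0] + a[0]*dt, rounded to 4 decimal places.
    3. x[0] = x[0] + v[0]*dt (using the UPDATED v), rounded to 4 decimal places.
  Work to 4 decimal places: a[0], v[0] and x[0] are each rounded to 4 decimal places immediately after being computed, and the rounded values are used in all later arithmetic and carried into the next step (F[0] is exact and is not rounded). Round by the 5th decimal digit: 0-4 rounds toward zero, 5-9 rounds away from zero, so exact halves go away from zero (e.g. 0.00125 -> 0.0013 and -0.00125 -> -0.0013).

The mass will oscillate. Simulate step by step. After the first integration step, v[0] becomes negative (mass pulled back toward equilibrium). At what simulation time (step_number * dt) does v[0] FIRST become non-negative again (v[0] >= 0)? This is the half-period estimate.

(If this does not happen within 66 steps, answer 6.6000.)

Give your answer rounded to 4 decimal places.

Step 0: x=[7.6000] v=[0.0000]
Step 1: x=[7.5751] v=[-0.2489]
Step 2: x=[7.5257] v=[-0.4939]
Step 3: x=[7.4526] v=[-0.7312]
Step 4: x=[7.3569] v=[-0.9572]
Step 5: x=[7.2401] v=[-1.1683]
Step 6: x=[7.1040] v=[-1.3612]
Step 7: x=[6.9507] v=[-1.5329]
Step 8: x=[6.7826] v=[-1.6808]
Step 9: x=[6.6024] v=[-1.8025]
Step 10: x=[6.4128] v=[-1.8962]
Step 11: x=[6.2168] v=[-1.9604]
Step 12: x=[6.0174] v=[-1.9941]
Step 13: x=[5.8177] v=[-1.9968]
Step 14: x=[5.6209] v=[-1.9684]
Step 15: x=[5.4300] v=[-1.9094]
Step 16: x=[5.2479] v=[-1.8207]
Step 17: x=[5.0775] v=[-1.7037]
Step 18: x=[4.9215] v=[-1.5602]
Step 19: x=[4.7823] v=[-1.3924]
Step 20: x=[4.6620] v=[-1.2030]
Step 21: x=[4.5625] v=[-0.9949]
Step 22: x=[4.4854] v=[-0.7713]
Step 23: x=[4.4318] v=[-0.5357]
Step 24: x=[4.4026] v=[-0.2918]
Step 25: x=[4.3983] v=[-0.0433]
Step 26: x=[4.4189] v=[0.2059]
First v>=0 after going negative at step 26, time=2.6000

Answer: 2.6000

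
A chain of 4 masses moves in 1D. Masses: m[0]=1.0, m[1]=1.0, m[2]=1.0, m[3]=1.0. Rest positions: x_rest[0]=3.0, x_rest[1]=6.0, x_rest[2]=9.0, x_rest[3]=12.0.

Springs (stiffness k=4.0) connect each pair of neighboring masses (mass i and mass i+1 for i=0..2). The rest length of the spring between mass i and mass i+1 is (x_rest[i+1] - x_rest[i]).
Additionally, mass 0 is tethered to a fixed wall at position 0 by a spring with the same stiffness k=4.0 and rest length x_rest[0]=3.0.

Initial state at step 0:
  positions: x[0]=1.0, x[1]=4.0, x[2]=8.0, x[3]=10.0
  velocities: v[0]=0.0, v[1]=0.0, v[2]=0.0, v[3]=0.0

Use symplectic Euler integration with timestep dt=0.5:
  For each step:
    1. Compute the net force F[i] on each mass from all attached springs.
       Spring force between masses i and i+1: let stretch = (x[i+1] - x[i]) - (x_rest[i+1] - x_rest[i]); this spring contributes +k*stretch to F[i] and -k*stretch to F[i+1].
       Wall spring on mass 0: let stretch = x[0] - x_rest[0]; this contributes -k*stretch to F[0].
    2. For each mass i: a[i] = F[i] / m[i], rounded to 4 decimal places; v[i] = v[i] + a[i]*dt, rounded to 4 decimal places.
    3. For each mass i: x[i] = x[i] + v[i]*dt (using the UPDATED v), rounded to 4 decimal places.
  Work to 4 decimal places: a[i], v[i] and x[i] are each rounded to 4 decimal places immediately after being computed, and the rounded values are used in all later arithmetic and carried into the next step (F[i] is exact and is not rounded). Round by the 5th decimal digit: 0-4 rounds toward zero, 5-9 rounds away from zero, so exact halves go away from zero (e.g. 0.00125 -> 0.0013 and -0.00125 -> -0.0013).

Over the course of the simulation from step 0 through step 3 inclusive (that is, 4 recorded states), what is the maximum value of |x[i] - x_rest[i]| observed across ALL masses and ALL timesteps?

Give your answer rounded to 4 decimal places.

Step 0: x=[1.0000 4.0000 8.0000 10.0000] v=[0.0000 0.0000 0.0000 0.0000]
Step 1: x=[3.0000 5.0000 6.0000 11.0000] v=[4.0000 2.0000 -4.0000 2.0000]
Step 2: x=[4.0000 5.0000 8.0000 10.0000] v=[2.0000 0.0000 4.0000 -2.0000]
Step 3: x=[2.0000 7.0000 9.0000 10.0000] v=[-4.0000 4.0000 2.0000 0.0000]
Max displacement = 3.0000

Answer: 3.0000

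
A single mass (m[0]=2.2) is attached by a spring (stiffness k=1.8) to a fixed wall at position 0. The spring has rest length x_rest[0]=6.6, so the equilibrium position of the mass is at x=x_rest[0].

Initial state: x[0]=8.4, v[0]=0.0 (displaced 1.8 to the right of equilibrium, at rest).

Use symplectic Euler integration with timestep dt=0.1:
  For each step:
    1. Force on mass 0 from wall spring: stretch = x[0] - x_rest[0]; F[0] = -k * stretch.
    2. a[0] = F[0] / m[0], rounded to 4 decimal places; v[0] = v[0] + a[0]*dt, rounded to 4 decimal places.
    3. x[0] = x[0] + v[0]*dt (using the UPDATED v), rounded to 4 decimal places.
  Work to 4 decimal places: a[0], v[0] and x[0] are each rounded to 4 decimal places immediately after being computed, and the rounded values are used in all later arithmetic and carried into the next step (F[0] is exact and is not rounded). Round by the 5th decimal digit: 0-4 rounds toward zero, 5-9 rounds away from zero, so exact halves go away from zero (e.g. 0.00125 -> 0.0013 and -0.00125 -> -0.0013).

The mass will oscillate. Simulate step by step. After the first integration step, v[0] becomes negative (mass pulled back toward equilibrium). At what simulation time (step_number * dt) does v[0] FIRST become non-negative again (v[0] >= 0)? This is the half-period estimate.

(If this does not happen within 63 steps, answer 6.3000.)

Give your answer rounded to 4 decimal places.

Answer: 3.5000

Derivation:
Step 0: x=[8.4000] v=[0.0000]
Step 1: x=[8.3853] v=[-0.1473]
Step 2: x=[8.3560] v=[-0.2934]
Step 3: x=[8.3123] v=[-0.4371]
Step 4: x=[8.2546] v=[-0.5772]
Step 5: x=[8.1833] v=[-0.7126]
Step 6: x=[8.0991] v=[-0.8421]
Step 7: x=[8.0026] v=[-0.9648]
Step 8: x=[7.8946] v=[-1.0796]
Step 9: x=[7.7761] v=[-1.1855]
Step 10: x=[7.6479] v=[-1.2817]
Step 11: x=[7.5112] v=[-1.3674]
Step 12: x=[7.3670] v=[-1.4420]
Step 13: x=[7.2165] v=[-1.5048]
Step 14: x=[7.0610] v=[-1.5552]
Step 15: x=[6.9017] v=[-1.5929]
Step 16: x=[6.7399] v=[-1.6176]
Step 17: x=[6.5770] v=[-1.6291]
Step 18: x=[6.4143] v=[-1.6272]
Step 19: x=[6.2531] v=[-1.6120]
Step 20: x=[6.0947] v=[-1.5836]
Step 21: x=[5.9405] v=[-1.5423]
Step 22: x=[5.7917] v=[-1.4883]
Step 23: x=[5.6495] v=[-1.4222]
Step 24: x=[5.5151] v=[-1.3444]
Step 25: x=[5.3895] v=[-1.2556]
Step 26: x=[5.2738] v=[-1.1566]
Step 27: x=[5.1690] v=[-1.0481]
Step 28: x=[5.0759] v=[-0.9310]
Step 29: x=[4.9953] v=[-0.8063]
Step 30: x=[4.9278] v=[-0.6750]
Step 31: x=[4.8740] v=[-0.5382]
Step 32: x=[4.8343] v=[-0.3970]
Step 33: x=[4.8091] v=[-0.2525]
Step 34: x=[4.7985] v=[-0.1060]
Step 35: x=[4.8026] v=[0.0414]
First v>=0 after going negative at step 35, time=3.5000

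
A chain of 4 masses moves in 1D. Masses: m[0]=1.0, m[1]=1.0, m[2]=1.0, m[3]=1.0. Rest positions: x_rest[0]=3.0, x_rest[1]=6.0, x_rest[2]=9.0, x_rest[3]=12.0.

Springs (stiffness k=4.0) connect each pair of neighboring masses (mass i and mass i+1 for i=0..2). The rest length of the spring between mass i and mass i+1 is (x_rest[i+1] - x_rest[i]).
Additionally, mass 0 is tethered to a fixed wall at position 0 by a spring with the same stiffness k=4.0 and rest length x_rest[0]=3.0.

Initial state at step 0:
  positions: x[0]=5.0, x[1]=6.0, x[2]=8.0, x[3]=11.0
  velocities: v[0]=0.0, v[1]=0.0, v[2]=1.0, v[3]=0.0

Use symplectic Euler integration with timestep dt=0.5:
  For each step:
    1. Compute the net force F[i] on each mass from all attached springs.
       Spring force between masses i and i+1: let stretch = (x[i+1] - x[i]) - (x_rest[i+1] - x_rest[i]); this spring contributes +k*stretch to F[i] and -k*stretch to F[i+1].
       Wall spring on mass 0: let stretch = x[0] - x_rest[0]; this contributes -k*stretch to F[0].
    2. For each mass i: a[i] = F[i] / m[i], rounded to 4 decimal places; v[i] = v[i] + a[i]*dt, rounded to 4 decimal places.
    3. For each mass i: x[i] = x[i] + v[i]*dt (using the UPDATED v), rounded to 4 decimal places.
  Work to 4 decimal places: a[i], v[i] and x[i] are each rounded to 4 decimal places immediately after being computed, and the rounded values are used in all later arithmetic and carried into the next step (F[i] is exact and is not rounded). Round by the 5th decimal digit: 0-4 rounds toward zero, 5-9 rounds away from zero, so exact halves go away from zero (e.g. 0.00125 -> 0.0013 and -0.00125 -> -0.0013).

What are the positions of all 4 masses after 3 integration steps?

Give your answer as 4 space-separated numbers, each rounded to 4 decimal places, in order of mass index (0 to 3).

Step 0: x=[5.0000 6.0000 8.0000 11.0000] v=[0.0000 0.0000 1.0000 0.0000]
Step 1: x=[1.0000 7.0000 9.5000 11.0000] v=[-8.0000 2.0000 3.0000 0.0000]
Step 2: x=[2.0000 4.5000 10.0000 12.5000] v=[2.0000 -5.0000 1.0000 3.0000]
Step 3: x=[3.5000 5.0000 7.5000 14.5000] v=[3.0000 1.0000 -5.0000 4.0000]

Answer: 3.5000 5.0000 7.5000 14.5000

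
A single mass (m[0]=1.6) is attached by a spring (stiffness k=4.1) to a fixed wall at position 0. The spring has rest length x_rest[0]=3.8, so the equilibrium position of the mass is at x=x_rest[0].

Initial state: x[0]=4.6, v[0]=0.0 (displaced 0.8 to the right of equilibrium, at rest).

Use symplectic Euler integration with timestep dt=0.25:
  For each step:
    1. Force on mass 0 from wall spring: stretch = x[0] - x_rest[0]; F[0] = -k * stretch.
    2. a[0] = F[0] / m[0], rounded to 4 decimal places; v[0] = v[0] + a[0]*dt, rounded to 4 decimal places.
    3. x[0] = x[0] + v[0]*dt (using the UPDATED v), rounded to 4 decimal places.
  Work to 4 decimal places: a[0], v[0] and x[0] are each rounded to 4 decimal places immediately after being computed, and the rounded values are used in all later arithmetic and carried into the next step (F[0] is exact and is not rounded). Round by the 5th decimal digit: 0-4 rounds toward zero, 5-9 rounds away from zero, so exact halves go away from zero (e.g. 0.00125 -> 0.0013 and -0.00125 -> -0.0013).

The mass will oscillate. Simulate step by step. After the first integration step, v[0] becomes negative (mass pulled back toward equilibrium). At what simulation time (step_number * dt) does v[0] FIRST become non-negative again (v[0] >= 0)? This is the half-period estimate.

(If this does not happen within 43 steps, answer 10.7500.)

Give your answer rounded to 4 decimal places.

Step 0: x=[4.6000] v=[0.0000]
Step 1: x=[4.4719] v=[-0.5125]
Step 2: x=[4.2362] v=[-0.9429]
Step 3: x=[3.9306] v=[-1.2224]
Step 4: x=[3.6041] v=[-1.3061]
Step 5: x=[3.3090] v=[-1.1806]
Step 6: x=[3.0925] v=[-0.8661]
Step 7: x=[2.9893] v=[-0.4129]
Step 8: x=[3.0159] v=[0.1065]
First v>=0 after going negative at step 8, time=2.0000

Answer: 2.0000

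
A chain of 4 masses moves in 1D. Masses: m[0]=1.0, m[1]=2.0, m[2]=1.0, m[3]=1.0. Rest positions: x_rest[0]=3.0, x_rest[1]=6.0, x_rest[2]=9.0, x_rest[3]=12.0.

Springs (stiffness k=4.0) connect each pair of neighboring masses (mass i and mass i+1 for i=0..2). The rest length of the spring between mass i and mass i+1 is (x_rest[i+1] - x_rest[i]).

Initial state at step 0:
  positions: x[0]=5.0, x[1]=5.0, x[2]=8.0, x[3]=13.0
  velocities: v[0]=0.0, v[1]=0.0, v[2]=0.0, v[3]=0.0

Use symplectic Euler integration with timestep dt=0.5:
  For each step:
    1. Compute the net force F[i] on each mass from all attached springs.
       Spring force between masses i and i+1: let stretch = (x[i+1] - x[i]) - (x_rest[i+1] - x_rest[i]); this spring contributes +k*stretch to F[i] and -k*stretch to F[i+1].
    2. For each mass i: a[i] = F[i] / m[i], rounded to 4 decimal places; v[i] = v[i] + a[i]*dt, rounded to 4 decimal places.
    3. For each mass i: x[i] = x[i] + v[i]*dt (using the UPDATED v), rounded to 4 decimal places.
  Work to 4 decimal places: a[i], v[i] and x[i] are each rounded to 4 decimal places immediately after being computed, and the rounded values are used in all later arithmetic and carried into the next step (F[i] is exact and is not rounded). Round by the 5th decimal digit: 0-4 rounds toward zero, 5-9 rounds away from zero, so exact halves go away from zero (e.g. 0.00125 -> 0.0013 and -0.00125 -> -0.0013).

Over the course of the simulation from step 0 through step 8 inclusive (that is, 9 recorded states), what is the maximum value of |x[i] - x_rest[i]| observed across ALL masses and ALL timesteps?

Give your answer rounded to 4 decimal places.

Answer: 2.5000

Derivation:
Step 0: x=[5.0000 5.0000 8.0000 13.0000] v=[0.0000 0.0000 0.0000 0.0000]
Step 1: x=[2.0000 6.5000 10.0000 11.0000] v=[-6.0000 3.0000 4.0000 -4.0000]
Step 2: x=[0.5000 7.5000 9.5000 11.0000] v=[-3.0000 2.0000 -1.0000 0.0000]
Step 3: x=[3.0000 6.0000 8.5000 12.5000] v=[5.0000 -3.0000 -2.0000 3.0000]
Step 4: x=[5.5000 4.2500 9.0000 13.0000] v=[5.0000 -3.5000 1.0000 1.0000]
Step 5: x=[3.7500 5.5000 8.7500 12.5000] v=[-3.5000 2.5000 -0.5000 -1.0000]
Step 6: x=[0.7500 7.5000 9.0000 11.2500] v=[-6.0000 4.0000 0.5000 -2.5000]
Step 7: x=[1.5000 6.8750 10.0000 10.7500] v=[1.5000 -1.2500 2.0000 -1.0000]
Step 8: x=[4.6250 5.1250 8.6250 12.5000] v=[6.2500 -3.5000 -2.7500 3.5000]
Max displacement = 2.5000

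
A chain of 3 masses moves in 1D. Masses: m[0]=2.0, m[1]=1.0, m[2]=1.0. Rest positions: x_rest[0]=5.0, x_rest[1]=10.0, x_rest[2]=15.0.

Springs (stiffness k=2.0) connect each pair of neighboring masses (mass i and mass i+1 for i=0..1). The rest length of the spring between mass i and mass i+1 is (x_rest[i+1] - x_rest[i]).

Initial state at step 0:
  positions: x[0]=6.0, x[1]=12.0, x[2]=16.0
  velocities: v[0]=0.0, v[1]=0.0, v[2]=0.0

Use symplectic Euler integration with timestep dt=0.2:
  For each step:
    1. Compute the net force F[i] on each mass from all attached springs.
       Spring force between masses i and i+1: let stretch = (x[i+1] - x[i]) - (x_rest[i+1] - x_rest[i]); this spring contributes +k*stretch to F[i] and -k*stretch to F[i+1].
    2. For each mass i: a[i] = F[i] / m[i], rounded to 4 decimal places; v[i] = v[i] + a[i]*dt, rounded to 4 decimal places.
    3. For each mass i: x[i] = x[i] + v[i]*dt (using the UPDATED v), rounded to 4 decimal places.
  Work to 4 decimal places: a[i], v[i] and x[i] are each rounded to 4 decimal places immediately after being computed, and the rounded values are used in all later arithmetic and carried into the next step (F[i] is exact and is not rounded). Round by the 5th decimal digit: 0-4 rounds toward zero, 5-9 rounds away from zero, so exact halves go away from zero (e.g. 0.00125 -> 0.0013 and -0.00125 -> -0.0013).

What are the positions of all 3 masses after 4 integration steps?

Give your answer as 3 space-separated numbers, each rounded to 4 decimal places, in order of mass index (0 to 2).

Answer: 6.2917 10.8751 16.5415

Derivation:
Step 0: x=[6.0000 12.0000 16.0000] v=[0.0000 0.0000 0.0000]
Step 1: x=[6.0400 11.8400 16.0800] v=[0.2000 -0.8000 0.4000]
Step 2: x=[6.1120 11.5552 16.2208] v=[0.3600 -1.4240 0.7040]
Step 3: x=[6.2017 11.2082 16.3884] v=[0.4486 -1.7350 0.8378]
Step 4: x=[6.2917 10.8751 16.5415] v=[0.4499 -1.6655 0.7657]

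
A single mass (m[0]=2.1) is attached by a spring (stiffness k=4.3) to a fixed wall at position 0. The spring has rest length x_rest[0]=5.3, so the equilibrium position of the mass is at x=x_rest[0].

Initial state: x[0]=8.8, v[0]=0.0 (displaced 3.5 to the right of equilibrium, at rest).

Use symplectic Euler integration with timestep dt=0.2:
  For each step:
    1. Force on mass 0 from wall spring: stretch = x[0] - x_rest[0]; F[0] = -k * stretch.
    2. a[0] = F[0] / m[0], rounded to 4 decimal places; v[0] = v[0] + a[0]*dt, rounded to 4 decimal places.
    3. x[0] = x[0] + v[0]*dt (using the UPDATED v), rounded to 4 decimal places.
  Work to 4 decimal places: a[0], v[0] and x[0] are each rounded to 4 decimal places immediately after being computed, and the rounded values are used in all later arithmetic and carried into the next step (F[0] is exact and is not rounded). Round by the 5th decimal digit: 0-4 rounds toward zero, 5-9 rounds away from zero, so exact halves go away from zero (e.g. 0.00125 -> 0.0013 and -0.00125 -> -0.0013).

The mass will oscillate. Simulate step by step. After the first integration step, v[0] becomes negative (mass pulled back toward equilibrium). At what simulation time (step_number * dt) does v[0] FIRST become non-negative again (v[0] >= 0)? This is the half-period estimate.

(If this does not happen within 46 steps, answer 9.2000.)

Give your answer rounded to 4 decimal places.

Step 0: x=[8.8000] v=[0.0000]
Step 1: x=[8.5133] v=[-1.4333]
Step 2: x=[7.9635] v=[-2.7492]
Step 3: x=[7.1955] v=[-3.8400]
Step 4: x=[6.2722] v=[-4.6163]
Step 5: x=[5.2693] v=[-5.0144]
Step 6: x=[4.2689] v=[-5.0018]
Step 7: x=[3.3530] v=[-4.5795]
Step 8: x=[2.5966] v=[-3.7822]
Step 9: x=[2.0616] v=[-2.6751]
Step 10: x=[1.7918] v=[-1.3489]
Step 11: x=[1.8094] v=[0.0878]
First v>=0 after going negative at step 11, time=2.2000

Answer: 2.2000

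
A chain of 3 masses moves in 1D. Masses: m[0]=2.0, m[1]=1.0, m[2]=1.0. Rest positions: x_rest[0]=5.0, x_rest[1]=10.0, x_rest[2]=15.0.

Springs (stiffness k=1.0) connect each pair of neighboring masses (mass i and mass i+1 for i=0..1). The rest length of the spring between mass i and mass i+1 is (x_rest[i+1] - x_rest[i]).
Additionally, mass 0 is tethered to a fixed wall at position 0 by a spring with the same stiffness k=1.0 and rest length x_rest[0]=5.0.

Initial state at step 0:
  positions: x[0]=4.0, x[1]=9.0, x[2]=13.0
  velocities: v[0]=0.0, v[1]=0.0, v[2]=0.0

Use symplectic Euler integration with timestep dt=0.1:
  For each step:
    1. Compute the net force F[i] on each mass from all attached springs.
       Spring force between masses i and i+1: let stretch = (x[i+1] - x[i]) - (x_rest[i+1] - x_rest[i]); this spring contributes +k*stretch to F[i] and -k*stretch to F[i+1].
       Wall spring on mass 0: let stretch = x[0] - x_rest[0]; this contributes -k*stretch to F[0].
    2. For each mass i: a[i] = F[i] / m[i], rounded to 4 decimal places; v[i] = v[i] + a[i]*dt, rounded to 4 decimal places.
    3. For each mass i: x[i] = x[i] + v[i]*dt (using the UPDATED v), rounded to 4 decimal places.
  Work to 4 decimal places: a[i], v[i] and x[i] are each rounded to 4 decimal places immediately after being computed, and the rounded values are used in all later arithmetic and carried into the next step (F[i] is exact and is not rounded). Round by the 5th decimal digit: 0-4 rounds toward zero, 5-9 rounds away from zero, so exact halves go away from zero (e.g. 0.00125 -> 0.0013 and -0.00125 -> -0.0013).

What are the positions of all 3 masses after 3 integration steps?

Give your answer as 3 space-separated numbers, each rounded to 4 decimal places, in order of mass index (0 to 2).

Answer: 4.0295 8.9418 13.0590

Derivation:
Step 0: x=[4.0000 9.0000 13.0000] v=[0.0000 0.0000 0.0000]
Step 1: x=[4.0050 8.9900 13.0100] v=[0.0500 -0.1000 0.1000]
Step 2: x=[4.0149 8.9704 13.0298] v=[0.0990 -0.1965 0.1980]
Step 3: x=[4.0295 8.9418 13.0590] v=[0.1460 -0.2861 0.2921]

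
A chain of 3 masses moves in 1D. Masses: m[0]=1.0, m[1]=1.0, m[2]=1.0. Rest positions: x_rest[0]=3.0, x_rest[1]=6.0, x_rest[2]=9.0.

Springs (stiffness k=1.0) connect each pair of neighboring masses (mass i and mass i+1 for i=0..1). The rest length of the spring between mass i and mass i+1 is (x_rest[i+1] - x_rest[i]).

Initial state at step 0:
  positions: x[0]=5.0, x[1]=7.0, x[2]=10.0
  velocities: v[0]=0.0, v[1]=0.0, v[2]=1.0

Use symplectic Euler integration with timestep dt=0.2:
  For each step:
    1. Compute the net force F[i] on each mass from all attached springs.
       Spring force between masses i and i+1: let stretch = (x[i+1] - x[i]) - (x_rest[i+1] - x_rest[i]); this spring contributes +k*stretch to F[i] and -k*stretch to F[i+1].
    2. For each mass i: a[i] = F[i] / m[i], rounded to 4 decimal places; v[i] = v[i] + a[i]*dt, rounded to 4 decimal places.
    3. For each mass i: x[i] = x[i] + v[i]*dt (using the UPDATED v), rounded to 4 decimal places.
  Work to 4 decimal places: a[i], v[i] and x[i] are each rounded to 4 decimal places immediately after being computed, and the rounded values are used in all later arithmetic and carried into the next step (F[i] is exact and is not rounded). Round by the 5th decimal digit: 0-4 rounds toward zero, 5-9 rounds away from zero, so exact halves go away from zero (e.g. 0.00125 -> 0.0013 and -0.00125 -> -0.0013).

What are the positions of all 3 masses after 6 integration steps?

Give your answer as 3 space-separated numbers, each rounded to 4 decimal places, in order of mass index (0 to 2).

Answer: 4.3748 7.7796 11.0455

Derivation:
Step 0: x=[5.0000 7.0000 10.0000] v=[0.0000 0.0000 1.0000]
Step 1: x=[4.9600 7.0400 10.2000] v=[-0.2000 0.2000 1.0000]
Step 2: x=[4.8832 7.1232 10.3936] v=[-0.3840 0.4160 0.9680]
Step 3: x=[4.7760 7.2476 10.5764] v=[-0.5360 0.6221 0.9139]
Step 4: x=[4.6477 7.4063 10.7460] v=[-0.6417 0.7935 0.8481]
Step 5: x=[4.5097 7.5882 10.9020] v=[-0.6900 0.9097 0.7802]
Step 6: x=[4.3748 7.7796 11.0455] v=[-0.6743 0.9568 0.7174]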